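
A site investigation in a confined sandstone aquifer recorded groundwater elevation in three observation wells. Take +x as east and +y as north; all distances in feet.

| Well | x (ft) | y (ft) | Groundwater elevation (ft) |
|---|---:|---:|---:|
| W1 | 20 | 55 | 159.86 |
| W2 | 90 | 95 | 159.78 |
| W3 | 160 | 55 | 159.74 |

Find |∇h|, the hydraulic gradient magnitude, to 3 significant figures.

0.000992

Differences from W1: to W2 (Δx, Δy, Δh) = (70, 40, -0.08); to W3 = (140, 0, -0.12).
Solve a·Δx + b·Δy = Δh: det = 70·0 − 140·40 = -5600.
∂h/∂x = [(-0.08)·0 − (-0.12)·40] / -5600 = -0.0008571
∂h/∂y = [70·(-0.12) − 140·(-0.08)] / -5600 = -0.0005000
|∇h| = √(-0.0008571² + -0.0005000²) = 0.0009923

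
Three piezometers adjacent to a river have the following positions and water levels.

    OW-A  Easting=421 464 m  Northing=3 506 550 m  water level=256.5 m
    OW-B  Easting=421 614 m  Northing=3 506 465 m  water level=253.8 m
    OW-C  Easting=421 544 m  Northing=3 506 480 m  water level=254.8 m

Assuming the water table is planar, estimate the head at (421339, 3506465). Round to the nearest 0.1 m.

With h = a·x + b·y + c and OW-A as origin, the differences give:
  150·a + (-85)·b = -2.7
  80·a + (-70)·b = -1.7
Eliminate b (×(-70) and ×(-85), subtract): -3700·a = 44.50 → a = ∂h/∂x = -0.01203
Back-substitute: b = ∂h/∂y = +0.01054.
h(421339, 3506465) = 256.5 + (-0.01203)·(-125) + (+0.01054)·(-85) = 256.5 +1.503 -0.896 = 257.107 m.

257.1 m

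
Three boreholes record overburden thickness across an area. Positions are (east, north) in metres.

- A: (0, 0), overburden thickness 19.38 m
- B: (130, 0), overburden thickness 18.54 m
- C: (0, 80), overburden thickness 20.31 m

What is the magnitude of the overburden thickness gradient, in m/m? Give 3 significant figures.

0.0133 m/m

∂d/∂x = (18.54 − 19.38) / (130 − 0) = -0.006462
∂d/∂y = (20.31 − 19.38) / (80 − 0) = +0.01162
|∇f| = √(-0.006462² + 0.01162²) = 0.0133 m/m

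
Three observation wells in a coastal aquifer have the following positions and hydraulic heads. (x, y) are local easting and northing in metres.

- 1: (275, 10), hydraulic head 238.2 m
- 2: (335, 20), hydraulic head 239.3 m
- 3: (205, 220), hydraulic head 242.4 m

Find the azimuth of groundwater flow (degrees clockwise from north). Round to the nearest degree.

210°

With h = a·x + b·y + c and 1 as origin, the differences give:
  60·a + 10·b = +1.1
  (-70)·a + 210·b = +4.2
Eliminate b (×210 and ×10, subtract): 13300·a = 189.00 → a = ∂h/∂x = +0.01421
Back-substitute: b = ∂h/∂y = +0.02474.
Flow direction (−∇h) has components (-0.01421 E, -0.02474 N).
Azimuth = atan2(E, N) = atan2(-0.01421, -0.02474) = 209.9° ≈ 210°.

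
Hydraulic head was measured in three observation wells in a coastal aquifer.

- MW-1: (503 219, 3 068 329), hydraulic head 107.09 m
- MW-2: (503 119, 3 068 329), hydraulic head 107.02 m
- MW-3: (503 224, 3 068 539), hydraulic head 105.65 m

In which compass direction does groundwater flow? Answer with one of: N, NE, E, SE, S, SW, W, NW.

Taking MW-1 as reference: MW-2−MW-1 = (-100, 0, -0.07); MW-3−MW-1 = (5, 210, -1.44).
Determinant of the coordinate differences = (-100)·210 − 5·0 = -21000.
∂h/∂x = [(-0.07)·210 − (-1.44)·0] / -21000 = +0.0007000
∂h/∂y = [(-100)·(-1.44) − 5·(-0.07)] / -21000 = -0.006874
Flow = −∇h = (-0.0007000 east, +0.006874 north), which points north.

N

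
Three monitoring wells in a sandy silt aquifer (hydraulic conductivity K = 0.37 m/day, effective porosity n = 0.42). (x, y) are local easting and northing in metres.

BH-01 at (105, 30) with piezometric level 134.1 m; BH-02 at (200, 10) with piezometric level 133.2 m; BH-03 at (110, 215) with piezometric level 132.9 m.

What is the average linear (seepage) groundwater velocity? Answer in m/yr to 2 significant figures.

4.0 m/yr

Three-point gradient (reference BH-01): Δ to BH-02 = (95, -20, -0.9), Δ to BH-03 = (5, 185, -1.2).
∂h/∂x = -0.01078, ∂h/∂y = -0.006195 (det = 17675).
|∇h| = √(-0.01078² + -0.006195²) = 0.01243
Seepage velocity v = K·i/n = 0.37 × 0.01243 / 0.42 = 0.01095 m/day = 3.999 m/yr.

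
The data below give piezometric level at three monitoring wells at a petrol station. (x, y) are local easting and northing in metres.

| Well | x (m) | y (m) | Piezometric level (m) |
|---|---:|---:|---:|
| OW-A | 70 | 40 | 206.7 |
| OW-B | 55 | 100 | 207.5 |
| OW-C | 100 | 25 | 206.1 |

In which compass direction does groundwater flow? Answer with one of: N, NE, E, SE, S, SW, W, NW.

Differences from OW-A: to OW-B (Δx, Δy, Δh) = (-15, 60, +0.8); to OW-C = (30, -15, -0.6).
Solve a·Δx + b·Δy = Δh: det = (-15)·(-15) − 30·60 = -1575.
∂h/∂x = [(+0.8)·(-15) − (-0.6)·60] / -1575 = -0.01524
∂h/∂y = [(-15)·(-0.6) − 30·(+0.8)] / -1575 = +0.009524
Flow = −∇h = (+0.01524 east, -0.009524 north), which points southeast.

SE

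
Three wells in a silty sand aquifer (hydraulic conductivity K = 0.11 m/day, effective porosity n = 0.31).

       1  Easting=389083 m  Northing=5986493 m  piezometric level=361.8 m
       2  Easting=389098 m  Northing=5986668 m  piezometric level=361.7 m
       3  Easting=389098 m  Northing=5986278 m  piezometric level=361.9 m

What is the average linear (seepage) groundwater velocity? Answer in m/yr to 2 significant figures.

0.11 m/yr

With h = a·x + b·y + c and 1 as origin, the differences give:
  15·a + 175·b = -0.1
  15·a + (-215)·b = +0.1
Eliminate b (×(-215) and ×175, subtract): -5850·a = 4.00 → a = ∂h/∂x = -0.0006838
Back-substitute: b = ∂h/∂y = -0.0005128.
|∇h| = √(-0.0006838² + -0.0005128²) = 0.0008547
Seepage velocity v = K·i/n = 0.11 × 0.0008547 / 0.31 = 0.0003033 m/day = 0.1108 m/yr.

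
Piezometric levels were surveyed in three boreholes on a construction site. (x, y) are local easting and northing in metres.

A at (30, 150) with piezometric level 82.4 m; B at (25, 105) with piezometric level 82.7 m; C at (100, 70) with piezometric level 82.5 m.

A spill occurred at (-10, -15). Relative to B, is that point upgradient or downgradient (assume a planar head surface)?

upgradient

Differences from A: to B (Δx, Δy, Δh) = (-5, -45, +0.3); to C = (70, -80, +0.1).
Determinant of the coordinate differences = (-5)·(-80) − 70·(-45) = 3550.
∂h/∂x = [(+0.3)·(-80) − (+0.1)·(-45)] / 3550 = -0.005493
∂h/∂y = [(-5)·(+0.1) − 70·(+0.3)] / 3550 = -0.006056
Head at (-10, -15) = 82.4 + (-0.005493)·(-40) + (-0.006056)·(-165) = 83.62 m.
That is higher than the 82.7 m at B, so the point is upgradient.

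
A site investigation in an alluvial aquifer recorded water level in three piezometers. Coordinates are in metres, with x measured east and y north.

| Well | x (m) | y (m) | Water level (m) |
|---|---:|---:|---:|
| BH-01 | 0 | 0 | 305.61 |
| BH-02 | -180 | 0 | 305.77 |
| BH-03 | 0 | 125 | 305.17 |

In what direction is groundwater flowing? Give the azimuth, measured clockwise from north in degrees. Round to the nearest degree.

∂h/∂x = (305.77 − 305.61) / (-180 − 0) = -0.0008889
∂h/∂y = (305.17 − 305.61) / (125 − 0) = -0.003520
Flow direction (−∇h) has components (+0.0008889 E, +0.003520 N).
Azimuth = atan2(E, N) = atan2(+0.0008889, +0.003520) = 14.2° ≈ 014°.

014°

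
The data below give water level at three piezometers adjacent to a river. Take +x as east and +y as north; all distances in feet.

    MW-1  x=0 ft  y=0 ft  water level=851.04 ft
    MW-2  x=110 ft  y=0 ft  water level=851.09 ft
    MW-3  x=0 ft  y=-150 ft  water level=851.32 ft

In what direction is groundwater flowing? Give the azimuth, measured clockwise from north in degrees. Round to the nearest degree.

346°

∂h/∂x = (851.09 − 851.04) / (110 − 0) = +0.0004545
∂h/∂y = (851.32 − 851.04) / (-150 − 0) = -0.001867
Flow direction (−∇h) has components (-0.0004545 E, +0.001867 N).
Azimuth = atan2(E, N) = atan2(-0.0004545, +0.001867) = 346.3° ≈ 346°.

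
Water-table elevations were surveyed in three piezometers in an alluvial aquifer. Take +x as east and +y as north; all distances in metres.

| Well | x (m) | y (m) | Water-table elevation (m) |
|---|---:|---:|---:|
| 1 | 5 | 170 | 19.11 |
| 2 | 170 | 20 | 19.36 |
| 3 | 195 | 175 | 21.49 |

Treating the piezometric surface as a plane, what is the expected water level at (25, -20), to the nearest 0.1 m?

Taking 1 as reference: 2−1 = (165, -150, +0.25); 3−1 = (190, 5, +2.38).
Solve a·Δx + b·Δy = Δh: det = 165·5 − 190·(-150) = 29325.
∂h/∂x = [(+0.25)·5 − (+2.38)·(-150)] / 29325 = +0.01222
∂h/∂y = [165·(+2.38) − 190·(+0.25)] / 29325 = +0.01177
h(25, -20) = 19.11 + (+0.01222)·(20) + (+0.01177)·(-190) = 19.11 +0.244 -2.237 = 17.118 m.

17.1 m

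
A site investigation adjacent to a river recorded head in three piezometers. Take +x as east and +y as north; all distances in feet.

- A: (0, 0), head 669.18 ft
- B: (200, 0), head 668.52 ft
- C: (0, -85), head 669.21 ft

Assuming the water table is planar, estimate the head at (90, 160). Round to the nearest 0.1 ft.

668.8 ft

∂h/∂x = (668.52 − 669.18) / (200 − 0) = -0.003300
∂h/∂y = (669.21 − 669.18) / (-85 − 0) = -0.0003529
h(90, 160) = 669.18 + (-0.003300)·(90) + (-0.0003529)·(160) = 669.18 -0.297 -0.056 = 668.827 ft.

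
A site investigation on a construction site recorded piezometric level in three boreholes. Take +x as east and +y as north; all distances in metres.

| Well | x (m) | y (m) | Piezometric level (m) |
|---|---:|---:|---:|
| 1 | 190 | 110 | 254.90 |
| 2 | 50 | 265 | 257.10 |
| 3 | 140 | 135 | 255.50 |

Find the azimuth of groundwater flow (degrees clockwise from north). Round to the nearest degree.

124°

With h = a·x + b·y + c and 1 as origin, the differences give:
  (-140)·a + 155·b = +2.20
  (-50)·a + 25·b = +0.60
Eliminate b (×25 and ×155, subtract): 4250·a = -38.000 → a = ∂h/∂x = -0.008941
Back-substitute: b = ∂h/∂y = +0.006118.
Flow direction (−∇h) has components (+0.008941 E, -0.006118 N).
Azimuth = atan2(E, N) = atan2(+0.008941, -0.006118) = 124.4° ≈ 124°.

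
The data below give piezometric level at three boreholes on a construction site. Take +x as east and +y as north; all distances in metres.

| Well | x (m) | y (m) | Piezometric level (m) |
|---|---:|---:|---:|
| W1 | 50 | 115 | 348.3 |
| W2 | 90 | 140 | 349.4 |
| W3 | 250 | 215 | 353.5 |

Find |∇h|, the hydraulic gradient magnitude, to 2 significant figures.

0.023

With h = a·x + b·y + c and W1 as origin, the differences give:
  40·a + 25·b = +1.1
  200·a + 100·b = +5.2
Eliminate b (×100 and ×25, subtract): -1000·a = -20.00 → a = ∂h/∂x = +0.02000
Back-substitute: b = ∂h/∂y = +0.01200.
|∇h| = √(0.02000² + 0.01200²) = 0.02332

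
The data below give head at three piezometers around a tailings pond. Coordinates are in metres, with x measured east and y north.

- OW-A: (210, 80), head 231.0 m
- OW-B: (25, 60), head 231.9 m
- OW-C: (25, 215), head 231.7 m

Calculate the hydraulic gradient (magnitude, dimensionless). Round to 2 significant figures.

0.0049

With h = a·x + b·y + c and OW-A as origin, the differences give:
  (-185)·a + (-20)·b = +0.9
  (-185)·a + 135·b = +0.7
Eliminate b (×135 and ×(-20), subtract): -28675·a = 135.50 → a = ∂h/∂x = -0.004725
Back-substitute: b = ∂h/∂y = -0.001290.
|∇h| = √(-0.004725² + -0.001290²) = 0.004898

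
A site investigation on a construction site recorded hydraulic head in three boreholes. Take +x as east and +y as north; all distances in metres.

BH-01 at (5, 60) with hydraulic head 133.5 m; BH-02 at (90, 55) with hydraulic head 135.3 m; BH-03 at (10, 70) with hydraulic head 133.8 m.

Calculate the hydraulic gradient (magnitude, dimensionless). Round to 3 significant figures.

0.0292

Three-point gradient (reference BH-01): Δ to BH-02 = (85, -5, +1.8), Δ to BH-03 = (5, 10, +0.3).
∂h/∂x = +0.02229, ∂h/∂y = +0.01886 (det = 875).
|∇h| = √(0.02229² + 0.01886²) = 0.0292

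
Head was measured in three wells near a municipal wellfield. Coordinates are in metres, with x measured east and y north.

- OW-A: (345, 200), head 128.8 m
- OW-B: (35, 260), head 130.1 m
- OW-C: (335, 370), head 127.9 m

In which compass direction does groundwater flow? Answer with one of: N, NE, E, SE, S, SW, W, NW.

NE

Taking OW-A as reference: OW-B−OW-A = (-310, 60, +1.3); OW-C−OW-A = (-10, 170, -0.9).
Determinant of the coordinate differences = (-310)·170 − (-10)·60 = -52100.
∂h/∂x = [(+1.3)·170 − (-0.9)·60] / -52100 = -0.005278
∂h/∂y = [(-310)·(-0.9) − (-10)·(+1.3)] / -52100 = -0.005605
Flow = −∇h = (+0.005278 east, +0.005605 north), which points northeast.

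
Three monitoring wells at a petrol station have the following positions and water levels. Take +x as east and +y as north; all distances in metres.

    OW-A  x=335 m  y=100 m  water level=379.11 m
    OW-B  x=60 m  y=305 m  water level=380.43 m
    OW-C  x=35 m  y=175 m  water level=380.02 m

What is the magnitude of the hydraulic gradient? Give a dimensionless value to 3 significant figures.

0.00416

Differences from OW-A: to OW-B (Δx, Δy, Δh) = (-275, 205, +1.32); to OW-C = (-300, 75, +0.91).
Determinant of the coordinate differences = (-275)·75 − (-300)·205 = 40875.
∂h/∂x = [(+1.32)·75 − (+0.91)·205] / 40875 = -0.002142
∂h/∂y = [(-275)·(+0.91) − (-300)·(+1.32)] / 40875 = +0.003566
|∇h| = √(-0.002142² + 0.003566²) = 0.00416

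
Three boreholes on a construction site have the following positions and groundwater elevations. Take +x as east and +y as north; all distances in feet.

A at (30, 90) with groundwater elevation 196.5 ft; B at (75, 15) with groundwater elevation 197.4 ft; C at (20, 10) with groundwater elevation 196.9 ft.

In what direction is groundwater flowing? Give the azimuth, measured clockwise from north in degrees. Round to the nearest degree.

303°

With h = a·x + b·y + c and A as origin, the differences give:
  45·a + (-75)·b = +0.9
  (-10)·a + (-80)·b = +0.4
Eliminate b (×(-80) and ×(-75), subtract): -4350·a = -42.00 → a = ∂h/∂x = +0.009655
Back-substitute: b = ∂h/∂y = -0.006207.
Flow direction (−∇h) has components (-0.009655 E, +0.006207 N).
Azimuth = atan2(E, N) = atan2(-0.009655, +0.006207) = 302.7° ≈ 303°.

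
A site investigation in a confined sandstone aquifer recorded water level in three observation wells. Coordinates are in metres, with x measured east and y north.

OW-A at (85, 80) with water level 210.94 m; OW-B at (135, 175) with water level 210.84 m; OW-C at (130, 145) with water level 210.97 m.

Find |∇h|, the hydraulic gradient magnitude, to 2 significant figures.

0.011

Taking OW-A as reference: OW-B−OW-A = (50, 95, -0.10); OW-C−OW-A = (45, 65, +0.03).
Determinant of the coordinate differences = 50·65 − 45·95 = -1025.
∂h/∂x = [(-0.10)·65 − (+0.03)·95] / -1025 = +0.009122
∂h/∂y = [50·(+0.03) − 45·(-0.10)] / -1025 = -0.005854
|∇h| = √(0.009122² + -0.005854²) = 0.01084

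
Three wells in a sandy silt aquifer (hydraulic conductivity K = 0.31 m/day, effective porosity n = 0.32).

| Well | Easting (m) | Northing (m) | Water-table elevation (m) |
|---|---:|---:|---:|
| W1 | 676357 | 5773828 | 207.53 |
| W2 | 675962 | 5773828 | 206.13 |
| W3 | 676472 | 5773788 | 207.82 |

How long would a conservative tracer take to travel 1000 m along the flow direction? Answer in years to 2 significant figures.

610 years

With h = a·x + b·y + c and W1 as origin, the differences give:
  (-395)·a + 0·b = -1.40
  115·a + (-40)·b = +0.29
Eliminate b (×(-40) and ×0, subtract): 15800·a = 56.000 → a = ∂h/∂x = +0.003544
Back-substitute: b = ∂h/∂y = +0.002940.
|∇h| = √(0.003544² + 0.002940²) = 0.004605
Seepage velocity v = K·i/n = 0.31 × 0.004605 / 0.32 = 0.004461 m/day.
t = 1000 / 0.004461 = 2.242e+05 days = 614 years.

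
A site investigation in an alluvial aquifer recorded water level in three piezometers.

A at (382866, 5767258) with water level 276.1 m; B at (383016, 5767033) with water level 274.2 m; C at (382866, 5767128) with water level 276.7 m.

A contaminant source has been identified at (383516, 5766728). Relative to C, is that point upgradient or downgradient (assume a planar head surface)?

Differences from A: to B (Δx, Δy, Δh) = (150, -225, -1.9); to C = (0, -130, +0.6).
Determinant of the coordinate differences = 150·(-130) − 0·(-225) = -19500.
∂h/∂x = [(-1.9)·(-130) − (+0.6)·(-225)] / -19500 = -0.01959
∂h/∂y = [150·(+0.6) − 0·(-1.9)] / -19500 = -0.004615
Head at (383516, 5766728) = 276.1 + (-0.01959)·(650) + (-0.004615)·(-530) = 265.81 m.
That is lower than the 276.7 m at C, so the point is downgradient.

downgradient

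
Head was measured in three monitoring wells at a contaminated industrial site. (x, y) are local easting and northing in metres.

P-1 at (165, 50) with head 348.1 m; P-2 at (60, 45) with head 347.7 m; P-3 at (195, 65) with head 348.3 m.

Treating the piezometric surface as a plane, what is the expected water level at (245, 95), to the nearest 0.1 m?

Differences from P-1: to P-2 (Δx, Δy, Δh) = (-105, -5, -0.4); to P-3 = (30, 15, +0.2).
Determinant of the coordinate differences = (-105)·15 − 30·(-5) = -1425.
∂h/∂x = [(-0.4)·15 − (+0.2)·(-5)] / -1425 = +0.003509
∂h/∂y = [(-105)·(+0.2) − 30·(-0.4)] / -1425 = +0.006316
h(245, 95) = 348.1 + (+0.003509)·(80) + (+0.006316)·(45) = 348.1 +0.281 +0.284 = 348.665 m.

348.7 m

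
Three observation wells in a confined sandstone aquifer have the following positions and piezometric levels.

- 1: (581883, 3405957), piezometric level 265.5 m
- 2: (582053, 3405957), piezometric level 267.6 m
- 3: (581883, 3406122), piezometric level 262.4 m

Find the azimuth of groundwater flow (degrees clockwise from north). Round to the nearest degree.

327°

∂h/∂x = (267.6 − 265.5) / (582053 − 581883) = +0.01235
∂h/∂y = (262.4 − 265.5) / (3406122 − 3405957) = -0.01879
Flow direction (−∇h) has components (-0.01235 E, +0.01879 N).
Azimuth = atan2(E, N) = atan2(-0.01235, +0.01879) = 326.7° ≈ 327°.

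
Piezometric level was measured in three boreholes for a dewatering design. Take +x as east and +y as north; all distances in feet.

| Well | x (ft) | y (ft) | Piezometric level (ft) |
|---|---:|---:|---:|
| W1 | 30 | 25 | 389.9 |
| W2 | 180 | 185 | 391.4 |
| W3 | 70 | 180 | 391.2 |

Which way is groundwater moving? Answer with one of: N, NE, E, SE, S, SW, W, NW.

Differences from W1: to W2 (Δx, Δy, Δh) = (150, 160, +1.5); to W3 = (40, 155, +1.3).
Solve a·Δx + b·Δy = Δh: det = 150·155 − 40·160 = 16850.
∂h/∂x = [(+1.5)·155 − (+1.3)·160] / 16850 = +0.001454
∂h/∂y = [150·(+1.3) − 40·(+1.5)] / 16850 = +0.008012
Flow = −∇h = (-0.001454 east, -0.008012 north), which points south.

S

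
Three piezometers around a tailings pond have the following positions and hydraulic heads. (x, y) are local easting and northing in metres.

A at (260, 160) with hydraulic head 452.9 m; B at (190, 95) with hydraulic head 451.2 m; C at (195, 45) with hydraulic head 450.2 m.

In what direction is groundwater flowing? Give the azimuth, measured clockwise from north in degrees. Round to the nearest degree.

With h = a·x + b·y + c and A as origin, the differences give:
  (-70)·a + (-65)·b = -1.7
  (-65)·a + (-115)·b = -2.7
Eliminate b (×(-115) and ×(-65), subtract): 3825·a = 20.00 → a = ∂h/∂x = +0.005229
Back-substitute: b = ∂h/∂y = +0.02052.
Flow direction (−∇h) has components (-0.005229 E, -0.02052 N).
Azimuth = atan2(E, N) = atan2(-0.005229, -0.02052) = 194.3° ≈ 194°.

194°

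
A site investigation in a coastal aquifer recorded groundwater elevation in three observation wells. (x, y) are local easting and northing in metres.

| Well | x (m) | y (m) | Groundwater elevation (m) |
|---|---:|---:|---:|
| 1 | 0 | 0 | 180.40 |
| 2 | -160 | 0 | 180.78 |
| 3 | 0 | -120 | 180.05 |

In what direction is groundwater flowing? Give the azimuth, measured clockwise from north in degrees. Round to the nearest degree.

141°

∂h/∂x = (180.78 − 180.40) / (-160 − 0) = -0.002375
∂h/∂y = (180.05 − 180.40) / (-120 − 0) = +0.002917
Flow direction (−∇h) has components (+0.002375 E, -0.002917 N).
Azimuth = atan2(E, N) = atan2(+0.002375, -0.002917) = 140.8° ≈ 141°.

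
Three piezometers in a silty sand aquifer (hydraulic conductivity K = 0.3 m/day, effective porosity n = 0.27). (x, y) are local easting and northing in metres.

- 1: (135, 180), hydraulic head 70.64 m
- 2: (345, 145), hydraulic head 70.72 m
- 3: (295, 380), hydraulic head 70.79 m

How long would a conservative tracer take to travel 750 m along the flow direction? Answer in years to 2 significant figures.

3100 years

Differences from 1: to 2 (Δx, Δy, Δh) = (210, -35, +0.08); to 3 = (160, 200, +0.15).
Determinant of the coordinate differences = 210·200 − 160·(-35) = 47600.
∂h/∂x = [(+0.08)·200 − (+0.15)·(-35)] / 47600 = +0.0004464
∂h/∂y = [210·(+0.15) − 160·(+0.08)] / 47600 = +0.0003929
|∇h| = √(0.0004464² + 0.0003929²) = 0.0005947
Seepage velocity v = K·i/n = 0.3 × 0.0005947 / 0.27 = 0.0006608 m/day.
t = 750 / 0.0006608 = 1.135e+06 days = 3.11e+03 years.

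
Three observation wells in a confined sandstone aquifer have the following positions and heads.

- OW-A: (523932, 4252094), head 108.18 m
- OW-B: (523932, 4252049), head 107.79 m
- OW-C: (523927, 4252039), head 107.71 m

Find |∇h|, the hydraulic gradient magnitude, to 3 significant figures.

With h = a·x + b·y + c and OW-A as origin, the differences give:
  0·a + (-45)·b = -0.39
  (-5)·a + (-55)·b = -0.47
Eliminate b (×(-55) and ×(-45), subtract): -225·a = 0.300 → a = ∂h/∂x = -0.001333
Back-substitute: b = ∂h/∂y = +0.008667.
|∇h| = √(-0.001333² + 0.008667²) = 0.008769

0.00877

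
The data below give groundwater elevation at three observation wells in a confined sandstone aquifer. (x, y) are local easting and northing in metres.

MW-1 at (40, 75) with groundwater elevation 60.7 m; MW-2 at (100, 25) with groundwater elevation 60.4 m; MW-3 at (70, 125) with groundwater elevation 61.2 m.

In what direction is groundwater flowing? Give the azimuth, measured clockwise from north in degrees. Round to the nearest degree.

194°

Three-point gradient (reference MW-1): Δ to MW-2 = (60, -50, -0.3), Δ to MW-3 = (30, 50, +0.5).
∂h/∂x = +0.002222, ∂h/∂y = +0.008667 (det = 4500).
Flow direction (−∇h) has components (-0.002222 E, -0.008667 N).
Azimuth = atan2(E, N) = atan2(-0.002222, -0.008667) = 194.4° ≈ 194°.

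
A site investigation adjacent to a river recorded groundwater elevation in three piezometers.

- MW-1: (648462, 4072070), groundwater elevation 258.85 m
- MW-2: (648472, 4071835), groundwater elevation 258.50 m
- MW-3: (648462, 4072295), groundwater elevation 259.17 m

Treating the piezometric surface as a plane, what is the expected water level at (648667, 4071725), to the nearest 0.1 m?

258.0 m

With h = a·x + b·y + c and MW-1 as origin, the differences give:
  10·a + (-235)·b = -0.35
  0·a + 225·b = +0.32
Eliminate b (×225 and ×(-235), subtract): 2250·a = -3.550 → a = ∂h/∂x = -0.001578
Back-substitute: b = ∂h/∂y = +0.001422.
h(648667, 4071725) = 258.85 + (-0.001578)·(205) + (+0.001422)·(-345) = 258.85 -0.323 -0.491 = 258.036 m.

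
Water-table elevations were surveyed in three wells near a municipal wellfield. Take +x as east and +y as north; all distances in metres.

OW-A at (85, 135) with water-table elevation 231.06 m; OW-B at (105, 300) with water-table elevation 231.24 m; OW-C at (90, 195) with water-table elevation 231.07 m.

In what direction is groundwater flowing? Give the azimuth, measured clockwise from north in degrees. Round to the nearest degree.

274°

Three-point gradient (reference OW-A): Δ to OW-B = (20, 165, +0.18), Δ to OW-C = (5, 60, +0.01).
∂h/∂x = +0.02440, ∂h/∂y = -0.001867 (det = 375).
Flow direction (−∇h) has components (-0.02440 E, +0.001867 N).
Azimuth = atan2(E, N) = atan2(-0.02440, +0.001867) = 274.4° ≈ 274°.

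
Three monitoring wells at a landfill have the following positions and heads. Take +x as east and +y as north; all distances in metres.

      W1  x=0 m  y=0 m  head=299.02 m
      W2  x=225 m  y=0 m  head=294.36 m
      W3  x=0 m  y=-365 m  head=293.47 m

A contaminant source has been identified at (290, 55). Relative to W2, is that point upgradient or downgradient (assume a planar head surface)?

∂h/∂x = (294.36 − 299.02) / (225 − 0) = -0.02071
∂h/∂y = (293.47 − 299.02) / (-365 − 0) = +0.01521
Head at (290, 55) = 299.02 + (-0.02071)·(290) + (+0.01521)·(55) = 293.85 m.
That is lower than the 294.36 m at W2, so the point is downgradient.

downgradient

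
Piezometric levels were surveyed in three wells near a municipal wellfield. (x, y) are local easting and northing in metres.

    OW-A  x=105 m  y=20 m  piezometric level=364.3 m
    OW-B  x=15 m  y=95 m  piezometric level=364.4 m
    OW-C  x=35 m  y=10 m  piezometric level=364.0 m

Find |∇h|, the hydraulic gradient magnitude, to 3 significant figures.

Three-point gradient (reference OW-A): Δ to OW-B = (-90, 75, +0.1), Δ to OW-C = (-70, -10, -0.3).
∂h/∂x = +0.003496, ∂h/∂y = +0.005528 (det = 6150).
|∇h| = √(0.003496² + 0.005528²) = 0.006541

0.00654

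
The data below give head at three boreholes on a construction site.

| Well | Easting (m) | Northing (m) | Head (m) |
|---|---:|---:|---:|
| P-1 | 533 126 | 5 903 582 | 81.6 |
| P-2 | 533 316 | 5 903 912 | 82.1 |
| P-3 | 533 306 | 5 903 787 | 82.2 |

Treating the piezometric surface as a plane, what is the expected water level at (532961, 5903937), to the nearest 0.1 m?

80.4 m

Differences from P-1: to P-2 (Δx, Δy, Δh) = (190, 330, +0.5); to P-3 = (180, 205, +0.6).
Solve a·Δx + b·Δy = Δh: det = 190·205 − 180·330 = -20450.
∂h/∂x = [(+0.5)·205 − (+0.6)·330] / -20450 = +0.004670
∂h/∂y = [190·(+0.6) − 180·(+0.5)] / -20450 = -0.001174
h(532961, 5903937) = 81.6 + (+0.004670)·(-165) + (-0.001174)·(355) = 81.6 -0.771 -0.417 = 80.413 m.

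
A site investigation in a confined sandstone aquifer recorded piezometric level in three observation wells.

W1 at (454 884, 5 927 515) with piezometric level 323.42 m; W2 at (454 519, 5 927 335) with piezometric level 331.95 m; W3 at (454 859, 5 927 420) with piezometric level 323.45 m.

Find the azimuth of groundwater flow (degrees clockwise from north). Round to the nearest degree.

Differences from W1: to W2 (Δx, Δy, Δh) = (-365, -180, +8.53); to W3 = (-25, -95, +0.03).
Solve a·Δx + b·Δy = Δh: det = (-365)·(-95) − (-25)·(-180) = 30175.
∂h/∂x = [(+8.53)·(-95) − (+0.03)·(-180)] / 30175 = -0.02668
∂h/∂y = [(-365)·(+0.03) − (-25)·(+8.53)] / 30175 = +0.006704
Flow direction (−∇h) has components (+0.02668 E, -0.006704 N).
Azimuth = atan2(E, N) = atan2(+0.02668, -0.006704) = 104.1° ≈ 104°.

104°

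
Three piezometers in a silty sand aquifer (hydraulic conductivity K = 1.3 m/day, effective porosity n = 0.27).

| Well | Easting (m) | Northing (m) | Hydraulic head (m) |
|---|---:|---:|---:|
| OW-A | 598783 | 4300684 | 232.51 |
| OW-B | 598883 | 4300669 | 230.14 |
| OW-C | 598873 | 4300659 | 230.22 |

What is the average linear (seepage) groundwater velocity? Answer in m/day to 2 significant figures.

With h = a·x + b·y + c and OW-A as origin, the differences give:
  100·a + (-15)·b = -2.37
  90·a + (-25)·b = -2.29
Eliminate b (×(-25) and ×(-15), subtract): -1150·a = 24.900 → a = ∂h/∂x = -0.02165
Back-substitute: b = ∂h/∂y = +0.01365.
|∇h| = √(-0.02165² + 0.01365²) = 0.02559
Seepage velocity v = K·i/n = 1.3 × 0.02559 / 0.27 = 0.1232 m/day.

0.12 m/day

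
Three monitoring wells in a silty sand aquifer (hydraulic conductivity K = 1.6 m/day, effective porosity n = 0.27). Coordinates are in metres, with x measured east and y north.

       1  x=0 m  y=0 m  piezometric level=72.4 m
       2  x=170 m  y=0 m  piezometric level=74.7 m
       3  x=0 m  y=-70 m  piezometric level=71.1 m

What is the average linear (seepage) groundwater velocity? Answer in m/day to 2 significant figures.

∂h/∂x = (74.7 − 72.4) / (170 − 0) = +0.01353
∂h/∂y = (71.1 − 72.4) / (-70 − 0) = +0.01857
|∇h| = √(0.01353² + 0.01857²) = 0.02298
Seepage velocity v = K·i/n = 1.6 × 0.02298 / 0.27 = 0.1362 m/day.

0.14 m/day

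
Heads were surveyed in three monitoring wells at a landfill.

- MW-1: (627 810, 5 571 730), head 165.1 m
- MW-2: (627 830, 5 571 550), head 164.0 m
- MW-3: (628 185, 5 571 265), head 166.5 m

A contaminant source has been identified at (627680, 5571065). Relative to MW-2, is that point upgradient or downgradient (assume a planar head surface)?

downgradient

Taking MW-1 as reference: MW-2−MW-1 = (20, -180, -1.1); MW-3−MW-1 = (375, -465, +1.4).
Determinant of the coordinate differences = 20·(-465) − 375·(-180) = 58200.
∂h/∂x = [(-1.1)·(-465) − (+1.4)·(-180)] / 58200 = +0.01312
∂h/∂y = [20·(+1.4) − 375·(-1.1)] / 58200 = +0.007569
Head at (627680, 5571065) = 165.1 + (+0.01312)·(-130) + (+0.007569)·(-665) = 158.36 m.
That is lower than the 164.0 m at MW-2, so the point is downgradient.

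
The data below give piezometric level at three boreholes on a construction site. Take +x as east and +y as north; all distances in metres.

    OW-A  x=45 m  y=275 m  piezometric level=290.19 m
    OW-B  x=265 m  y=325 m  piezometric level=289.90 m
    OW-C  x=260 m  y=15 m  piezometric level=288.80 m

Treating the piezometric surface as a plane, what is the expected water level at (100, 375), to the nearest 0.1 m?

With h = a·x + b·y + c and OW-A as origin, the differences give:
  220·a + 50·b = -0.29
  215·a + (-260)·b = -1.39
Eliminate b (×(-260) and ×50, subtract): -67950·a = 144.900 → a = ∂h/∂x = -0.002132
Back-substitute: b = ∂h/∂y = +0.003583.
h(100, 375) = 290.19 + (-0.002132)·(55) + (+0.003583)·(100) = 290.19 -0.117 +0.358 = 290.431 m.

290.4 m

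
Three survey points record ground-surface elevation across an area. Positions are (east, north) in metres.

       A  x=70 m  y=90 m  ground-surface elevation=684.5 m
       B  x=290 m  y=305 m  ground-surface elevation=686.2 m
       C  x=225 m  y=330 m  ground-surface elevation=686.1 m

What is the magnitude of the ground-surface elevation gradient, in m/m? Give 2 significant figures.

0.0056 m/m

With z = a·x + b·y + c and A as origin, the differences give:
  220·a + 215·b = +1.7
  155·a + 240·b = +1.6
Eliminate b (×240 and ×215, subtract): 19475·a = 64.00 → a = ∂z/∂x = +0.003286
Back-substitute: b = ∂z/∂y = +0.004544.
|∇f| = √(0.003286² + 0.004544²) = 0.005608 m/m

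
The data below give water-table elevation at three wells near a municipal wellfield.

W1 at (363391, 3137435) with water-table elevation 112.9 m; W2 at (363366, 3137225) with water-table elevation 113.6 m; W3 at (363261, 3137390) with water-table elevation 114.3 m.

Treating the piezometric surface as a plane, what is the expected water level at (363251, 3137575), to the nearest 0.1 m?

Differences from W1: to W2 (Δx, Δy, Δh) = (-25, -210, +0.7); to W3 = (-130, -45, +1.4).
Solve a·Δx + b·Δy = Δh: det = (-25)·(-45) − (-130)·(-210) = -26175.
∂h/∂x = [(+0.7)·(-45) − (+1.4)·(-210)] / -26175 = -0.01003
∂h/∂y = [(-25)·(+1.4) − (-130)·(+0.7)] / -26175 = -0.002139
h(363251, 3137575) = 112.9 + (-0.01003)·(-140) + (-0.002139)·(140) = 112.9 +1.404 -0.300 = 114.004 m.

114.0 m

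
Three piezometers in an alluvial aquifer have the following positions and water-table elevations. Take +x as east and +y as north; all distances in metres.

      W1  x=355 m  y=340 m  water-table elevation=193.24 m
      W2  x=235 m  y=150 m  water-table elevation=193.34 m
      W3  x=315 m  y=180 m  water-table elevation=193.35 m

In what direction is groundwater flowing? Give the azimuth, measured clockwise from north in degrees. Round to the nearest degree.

Taking W1 as reference: W2−W1 = (-120, -190, +0.10); W3−W1 = (-40, -160, +0.11).
Solve a·Δx + b·Δy = Δh: det = (-120)·(-160) − (-40)·(-190) = 11600.
∂h/∂x = [(+0.10)·(-160) − (+0.11)·(-190)] / 11600 = +0.0004224
∂h/∂y = [(-120)·(+0.11) − (-40)·(+0.10)] / 11600 = -0.0007931
Flow direction (−∇h) has components (-0.0004224 E, +0.0007931 N).
Azimuth = atan2(E, N) = atan2(-0.0004224, +0.0007931) = 332.0° ≈ 332°.

332°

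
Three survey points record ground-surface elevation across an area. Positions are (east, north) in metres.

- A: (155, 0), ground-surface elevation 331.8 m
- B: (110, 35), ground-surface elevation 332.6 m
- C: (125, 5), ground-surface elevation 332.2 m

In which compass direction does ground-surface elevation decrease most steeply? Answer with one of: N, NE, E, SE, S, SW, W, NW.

Differences from A: to B (Δx, Δy, Δh) = (-45, 35, +0.8); to C = (-30, 5, +0.4).
Solve a·Δx + b·Δy = Δz: det = (-45)·5 − (-30)·35 = 825.
∂z/∂x = [(+0.8)·5 − (+0.4)·35] / 825 = -0.01212
∂z/∂y = [(-45)·(+0.4) − (-30)·(+0.8)] / 825 = +0.007273
Steepest decrease is along −∇f = (+0.01212 E, -0.007273 N) → southeast.

SE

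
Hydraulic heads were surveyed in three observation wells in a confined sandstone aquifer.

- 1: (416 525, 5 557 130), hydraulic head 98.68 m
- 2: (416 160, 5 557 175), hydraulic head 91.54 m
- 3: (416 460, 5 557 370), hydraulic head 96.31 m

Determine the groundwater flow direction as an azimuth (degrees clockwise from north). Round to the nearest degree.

284°

Taking 1 as reference: 2−1 = (-365, 45, -7.14); 3−1 = (-65, 240, -2.37).
Determinant of the coordinate differences = (-365)·240 − (-65)·45 = -84675.
∂h/∂x = [(-7.14)·240 − (-2.37)·45] / -84675 = +0.01898
∂h/∂y = [(-365)·(-2.37) − (-65)·(-7.14)] / -84675 = -0.004735
Flow direction (−∇h) has components (-0.01898 E, +0.004735 N).
Azimuth = atan2(E, N) = atan2(-0.01898, +0.004735) = 284.0° ≈ 284°.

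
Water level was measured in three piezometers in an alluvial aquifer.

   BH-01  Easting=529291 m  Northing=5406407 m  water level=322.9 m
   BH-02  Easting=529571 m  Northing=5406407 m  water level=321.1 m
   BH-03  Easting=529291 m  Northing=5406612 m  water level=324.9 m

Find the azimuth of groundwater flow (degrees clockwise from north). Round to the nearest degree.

147°

∂h/∂x = (321.1 − 322.9) / (529571 − 529291) = -0.006429
∂h/∂y = (324.9 − 322.9) / (5406612 − 5406407) = +0.009756
Flow direction (−∇h) has components (+0.006429 E, -0.009756 N).
Azimuth = atan2(E, N) = atan2(+0.006429, -0.009756) = 146.6° ≈ 147°.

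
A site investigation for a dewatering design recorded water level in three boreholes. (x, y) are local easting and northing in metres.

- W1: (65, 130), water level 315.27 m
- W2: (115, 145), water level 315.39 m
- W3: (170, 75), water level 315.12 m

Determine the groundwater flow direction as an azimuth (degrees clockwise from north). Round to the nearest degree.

Differences from W1: to W2 (Δx, Δy, Δh) = (50, 15, +0.12); to W3 = (105, -55, -0.15).
Solve a·Δx + b·Δy = Δh: det = 50·(-55) − 105·15 = -4325.
∂h/∂x = [(+0.12)·(-55) − (-0.15)·15] / -4325 = +0.001006
∂h/∂y = [50·(-0.15) − 105·(+0.12)] / -4325 = +0.004647
Flow direction (−∇h) has components (-0.001006 E, -0.004647 N).
Azimuth = atan2(E, N) = atan2(-0.001006, -0.004647) = 192.2° ≈ 192°.

192°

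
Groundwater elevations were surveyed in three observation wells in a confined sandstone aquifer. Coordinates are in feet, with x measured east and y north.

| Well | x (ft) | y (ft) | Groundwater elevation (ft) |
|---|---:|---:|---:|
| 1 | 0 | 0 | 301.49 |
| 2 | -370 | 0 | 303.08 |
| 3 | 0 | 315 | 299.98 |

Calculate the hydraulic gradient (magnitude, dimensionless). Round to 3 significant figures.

∂h/∂x = (303.08 − 301.49) / (-370 − 0) = -0.004297
∂h/∂y = (299.98 − 301.49) / (315 − 0) = -0.004794
|∇h| = √(-0.004297² + -0.004794²) = 0.006438

0.00644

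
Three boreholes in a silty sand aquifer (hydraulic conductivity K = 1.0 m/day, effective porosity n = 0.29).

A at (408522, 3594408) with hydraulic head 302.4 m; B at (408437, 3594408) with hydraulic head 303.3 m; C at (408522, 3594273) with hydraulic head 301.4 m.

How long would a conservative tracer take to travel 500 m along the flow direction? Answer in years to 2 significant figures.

31 years

∂h/∂x = (303.3 − 302.4) / (408437 − 408522) = -0.01059
∂h/∂y = (301.4 − 302.4) / (3594273 − 3594408) = +0.007407
|∇h| = √(-0.01059² + 0.007407²) = 0.01292
Seepage velocity v = K·i/n = 1.0 × 0.01292 / 0.29 = 0.04455 m/day.
t = 500 / 0.04455 = 1.122e+04 days = 30.7 years.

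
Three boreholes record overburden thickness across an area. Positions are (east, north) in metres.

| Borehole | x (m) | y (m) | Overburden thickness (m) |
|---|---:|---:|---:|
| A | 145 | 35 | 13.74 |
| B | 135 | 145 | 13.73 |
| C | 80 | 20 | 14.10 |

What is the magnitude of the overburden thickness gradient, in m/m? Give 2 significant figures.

0.0054 m/m

Three-point gradient (reference A): Δ to B = (-10, 110, -0.01), Δ to C = (-65, -15, +0.36).
∂d/∂x = -0.005404, ∂d/∂y = -0.0005822 (det = 7300).
|∇f| = √(-0.005404² + -0.0005822²) = 0.005435 m/m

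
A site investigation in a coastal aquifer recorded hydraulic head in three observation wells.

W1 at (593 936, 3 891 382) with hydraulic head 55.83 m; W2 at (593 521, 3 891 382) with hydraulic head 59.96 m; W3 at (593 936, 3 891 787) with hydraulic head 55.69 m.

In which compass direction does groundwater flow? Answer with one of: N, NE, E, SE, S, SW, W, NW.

E

∂h/∂x = (59.96 − 55.83) / (593521 − 593936) = -0.009952
∂h/∂y = (55.69 − 55.83) / (3891787 − 3891382) = -0.0003457
Flow = −∇h = (+0.009952 east, +0.0003457 north), which points east.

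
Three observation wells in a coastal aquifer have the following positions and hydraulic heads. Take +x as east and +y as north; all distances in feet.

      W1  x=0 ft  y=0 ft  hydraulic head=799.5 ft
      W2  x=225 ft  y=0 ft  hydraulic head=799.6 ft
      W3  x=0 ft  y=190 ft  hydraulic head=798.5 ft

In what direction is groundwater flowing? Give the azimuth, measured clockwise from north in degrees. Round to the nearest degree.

355°

∂h/∂x = (799.6 − 799.5) / (225 − 0) = +0.0004444
∂h/∂y = (798.5 − 799.5) / (190 − 0) = -0.005263
Flow direction (−∇h) has components (-0.0004444 E, +0.005263 N).
Azimuth = atan2(E, N) = atan2(-0.0004444, +0.005263) = 355.2° ≈ 355°.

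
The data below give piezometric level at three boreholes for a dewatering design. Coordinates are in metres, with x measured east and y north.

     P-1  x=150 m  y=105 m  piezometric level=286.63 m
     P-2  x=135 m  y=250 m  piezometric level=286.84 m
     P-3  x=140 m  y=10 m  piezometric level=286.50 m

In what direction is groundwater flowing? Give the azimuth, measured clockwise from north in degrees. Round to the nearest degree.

165°

With h = a·x + b·y + c and P-1 as origin, the differences give:
  (-15)·a + 145·b = +0.21
  (-10)·a + (-95)·b = -0.13
Eliminate b (×(-95) and ×145, subtract): 2875·a = -1.100 → a = ∂h/∂x = -0.0003826
Back-substitute: b = ∂h/∂y = +0.001409.
Flow direction (−∇h) has components (+0.0003826 E, -0.001409 N).
Azimuth = atan2(E, N) = atan2(+0.0003826, -0.001409) = 164.8° ≈ 165°.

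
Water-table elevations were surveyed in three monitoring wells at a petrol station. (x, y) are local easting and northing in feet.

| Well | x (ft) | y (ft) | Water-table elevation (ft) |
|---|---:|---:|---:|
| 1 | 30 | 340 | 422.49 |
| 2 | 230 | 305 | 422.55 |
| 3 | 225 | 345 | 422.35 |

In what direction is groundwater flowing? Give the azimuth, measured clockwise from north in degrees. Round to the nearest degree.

Three-point gradient (reference 1): Δ to 2 = (200, -35, +0.06), Δ to 3 = (195, 5, -0.14).
∂h/∂x = -0.0005879, ∂h/∂y = -0.005073 (det = 7825).
Flow direction (−∇h) has components (+0.0005879 E, +0.005073 N).
Azimuth = atan2(E, N) = atan2(+0.0005879, +0.005073) = 6.6° ≈ 007°.

007°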